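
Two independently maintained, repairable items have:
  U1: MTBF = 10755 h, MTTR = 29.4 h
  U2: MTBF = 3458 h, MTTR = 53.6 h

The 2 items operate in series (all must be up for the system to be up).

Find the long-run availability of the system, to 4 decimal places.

0.9821

A(U1) = MTBF/(MTBF+MTTR) = 10755/(10755+29.4) = 0.997274
A(U2) = MTBF/(MTBF+MTTR) = 3458/(3458+53.6) = 0.984736
Series availability: 0.997274 × 0.984736 = 0.9821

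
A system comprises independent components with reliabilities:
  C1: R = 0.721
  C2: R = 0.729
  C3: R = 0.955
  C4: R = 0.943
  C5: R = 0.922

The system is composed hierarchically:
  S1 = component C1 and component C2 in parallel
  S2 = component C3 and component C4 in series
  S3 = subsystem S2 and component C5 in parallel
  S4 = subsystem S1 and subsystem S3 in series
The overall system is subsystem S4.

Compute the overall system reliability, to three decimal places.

Parallel (C1 and C2): 1 − (1 − 0.72100)(1 − 0.72900) = 0.92439
Series (C3 and C4): 0.95500 × 0.94300 = 0.90057
Parallel ([0.90057] and C5): 1 − (1 − 0.90057)(1 − 0.92200) = 0.99224
Series ([0.92439] and [0.99224]): 0.92439 × 0.99224 = 0.917

0.917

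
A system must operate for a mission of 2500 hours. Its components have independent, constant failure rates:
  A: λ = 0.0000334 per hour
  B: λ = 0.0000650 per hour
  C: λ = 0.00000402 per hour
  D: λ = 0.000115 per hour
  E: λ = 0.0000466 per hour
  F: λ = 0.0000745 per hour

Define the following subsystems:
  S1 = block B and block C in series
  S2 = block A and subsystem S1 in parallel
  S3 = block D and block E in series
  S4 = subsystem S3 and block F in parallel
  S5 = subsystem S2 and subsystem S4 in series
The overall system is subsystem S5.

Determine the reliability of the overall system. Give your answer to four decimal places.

R(A) = exp(−0.0000334 × 2500) = 0.919891
R(B) = exp(−0.0000650 × 2500) = 0.850016
R(C) = exp(−0.00000402 × 2500) = 0.990000
R(D) = exp(−0.000115 × 2500) = 0.750137
R(E) = exp(−0.0000466 × 2500) = 0.890030
R(F) = exp(−0.0000745 × 2500) = 0.830066
Series (B and C): 0.850016 × 0.990000 = 0.841516
Parallel (A and [0.841516]): 1 − (1 − 0.919891)(1 − 0.841516) = 0.987304
Series (D and E): 0.750137 × 0.890030 = 0.667644
Parallel ([0.667644] and F): 1 − (1 − 0.667644)(1 − 0.830066) = 0.943521
Series ([0.987304] and [0.943521]): 0.987304 × 0.943521 = 0.9315

0.9315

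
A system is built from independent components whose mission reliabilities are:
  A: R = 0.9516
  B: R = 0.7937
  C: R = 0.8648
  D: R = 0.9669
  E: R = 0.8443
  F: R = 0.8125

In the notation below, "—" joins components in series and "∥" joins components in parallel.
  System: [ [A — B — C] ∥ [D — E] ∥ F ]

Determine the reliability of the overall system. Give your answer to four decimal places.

Series (A, B, and C): 0.951600 × 0.793700 × 0.864800 = 0.653170
Series (D and E): 0.966900 × 0.844300 = 0.816354
Parallel ([0.653170], [0.816354], and F): 1 − (1 − 0.653170)(1 − 0.816354)(1 − 0.812500) = 0.9881

0.9881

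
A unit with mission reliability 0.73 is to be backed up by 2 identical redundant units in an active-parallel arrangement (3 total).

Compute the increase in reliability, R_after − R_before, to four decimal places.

0.2503

R_before = 0.73
R_after = 1 − (1 − 0.73)^3 = 0.9803
ΔR = 0.9803 − 0.73 = 0.2503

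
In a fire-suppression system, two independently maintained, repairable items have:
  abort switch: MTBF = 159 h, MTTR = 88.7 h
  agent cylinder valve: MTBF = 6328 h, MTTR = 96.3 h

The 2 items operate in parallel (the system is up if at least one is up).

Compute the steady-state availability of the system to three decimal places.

A(abort switch) = MTBF/(MTBF+MTTR) = 159/(159+88.7) = 0.641906
A(agent cylinder valve) = MTBF/(MTBF+MTTR) = 6328/(6328+96.3) = 0.985010
Parallel availability: 1 − (1 − 0.641906)(1 − 0.985010) = 0.995

0.995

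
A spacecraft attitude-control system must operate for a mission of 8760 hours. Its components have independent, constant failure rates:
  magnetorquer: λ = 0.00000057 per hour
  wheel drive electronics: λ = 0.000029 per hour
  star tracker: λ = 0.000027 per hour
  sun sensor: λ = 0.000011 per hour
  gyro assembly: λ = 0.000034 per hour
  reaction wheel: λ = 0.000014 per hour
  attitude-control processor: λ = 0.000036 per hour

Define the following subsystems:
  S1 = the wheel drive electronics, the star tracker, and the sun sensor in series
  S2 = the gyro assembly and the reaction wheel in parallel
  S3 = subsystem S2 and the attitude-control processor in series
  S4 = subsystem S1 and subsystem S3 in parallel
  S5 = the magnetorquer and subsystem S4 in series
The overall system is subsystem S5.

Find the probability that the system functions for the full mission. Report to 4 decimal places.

R(magnetorquer) = exp(−0.00000057 × 8760) = 0.995019
R(wheel drive electronics) = exp(−0.000029 × 8760) = 0.775661
R(star tracker) = exp(−0.000027 × 8760) = 0.789370
R(sun sensor) = exp(−0.000011 × 8760) = 0.908137
R(gyro assembly) = exp(−0.000034 × 8760) = 0.742420
R(reaction wheel) = exp(−0.000014 × 8760) = 0.884582
R(attitude-control processor) = exp(−0.000036 × 8760) = 0.729526
Series (wheel drive electronics, star tracker, and sun sensor): 0.775661 × 0.789370 × 0.908137 = 0.556037
Parallel (gyro assembly and reaction wheel): 1 − (1 − 0.742420)(1 − 0.884582) = 0.970271
Series ([0.970271] and attitude-control processor): 0.970271 × 0.729526 = 0.707838
Parallel ([0.556037] and [0.707838]): 1 − (1 − 0.556037)(1 − 0.707838) = 0.870291
Series (magnetorquer and [0.870291]): 0.995019 × 0.870291 = 0.8660

0.8660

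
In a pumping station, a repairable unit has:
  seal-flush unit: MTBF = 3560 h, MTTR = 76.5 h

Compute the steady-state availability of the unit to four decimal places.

0.9790

A(seal-flush unit) = MTBF/(MTBF+MTTR) = 3560/(3560+76.5) = 0.9790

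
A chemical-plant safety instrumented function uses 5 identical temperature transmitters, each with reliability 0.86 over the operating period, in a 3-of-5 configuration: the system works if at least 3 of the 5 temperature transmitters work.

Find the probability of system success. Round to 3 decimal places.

0.978

R = Σ_{i=3}^{5} C(5,i) p^i (1−p)^{5−i} with p = 0.86
C(5,3)·0.86^3·0.14^2 = 0.12467
C(5,4)·0.86^4·0.14^1 = 0.38291
C(5,5)·0.86^5·0.14^0 = 0.47043
Sum = 0.978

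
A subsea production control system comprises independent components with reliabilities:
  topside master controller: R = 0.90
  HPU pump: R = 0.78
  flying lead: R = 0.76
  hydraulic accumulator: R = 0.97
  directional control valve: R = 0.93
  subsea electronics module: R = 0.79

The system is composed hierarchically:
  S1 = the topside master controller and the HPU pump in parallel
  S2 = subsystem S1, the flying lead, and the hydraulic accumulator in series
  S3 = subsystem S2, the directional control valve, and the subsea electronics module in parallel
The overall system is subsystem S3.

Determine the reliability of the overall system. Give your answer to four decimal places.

Parallel (topside master controller and HPU pump): 1 − (1 − 0.900000)(1 − 0.780000) = 0.978000
Series ([0.978000], flying lead, and hydraulic accumulator): 0.978000 × 0.760000 × 0.970000 = 0.720982
Parallel ([0.720982], directional control valve, and subsea electronics module): 1 − (1 − 0.720982)(1 − 0.930000)(1 − 0.790000) = 0.9959

0.9959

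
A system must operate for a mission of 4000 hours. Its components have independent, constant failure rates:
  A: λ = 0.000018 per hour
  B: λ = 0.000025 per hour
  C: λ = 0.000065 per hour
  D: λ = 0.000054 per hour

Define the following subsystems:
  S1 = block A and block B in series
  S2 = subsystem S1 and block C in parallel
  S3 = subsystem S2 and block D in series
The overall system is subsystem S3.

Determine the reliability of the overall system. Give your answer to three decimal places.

0.777

R(A) = exp(−0.000018 × 4000) = 0.93053
R(B) = exp(−0.000025 × 4000) = 0.90484
R(C) = exp(−0.000065 × 4000) = 0.77105
R(D) = exp(−0.000054 × 4000) = 0.80574
Series (A and B): 0.93053 × 0.90484 = 0.84198
Parallel ([0.84198] and C): 1 − (1 − 0.84198)(1 − 0.77105) = 0.96382
Series ([0.96382] and D): 0.96382 × 0.80574 = 0.777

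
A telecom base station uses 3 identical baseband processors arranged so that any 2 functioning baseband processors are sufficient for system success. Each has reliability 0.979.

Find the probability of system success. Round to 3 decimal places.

0.999

R = Σ_{i=2}^{3} C(3,i) p^i (1−p)^{3−i} with p = 0.979
C(3,2)·0.979^2·0.021^1 = 0.06038
C(3,3)·0.979^3·0.021^0 = 0.93831
Sum = 0.999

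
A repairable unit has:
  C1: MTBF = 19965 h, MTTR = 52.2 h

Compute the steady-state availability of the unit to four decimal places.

A(C1) = MTBF/(MTBF+MTTR) = 19965/(19965+52.2) = 0.9974

0.9974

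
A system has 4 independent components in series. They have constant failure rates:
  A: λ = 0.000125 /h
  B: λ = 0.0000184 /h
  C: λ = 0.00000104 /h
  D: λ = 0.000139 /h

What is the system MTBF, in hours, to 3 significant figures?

Series of exponential components: λ_sys = Σ λ_i
λ_sys = 0.000125 + 0.0000184 + 0.00000104 + 0.000139 = 2.8344e-04 /h
MTBF = 1 / λ_sys = 3530 h

3530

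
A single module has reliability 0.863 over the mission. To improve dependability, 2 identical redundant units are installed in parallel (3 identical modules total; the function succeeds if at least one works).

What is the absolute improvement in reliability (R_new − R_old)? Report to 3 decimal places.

R_before = 0.863
R_after = 1 − (1 − 0.863)^3 = 0.997
ΔR = 0.997 − 0.863 = 0.134

0.134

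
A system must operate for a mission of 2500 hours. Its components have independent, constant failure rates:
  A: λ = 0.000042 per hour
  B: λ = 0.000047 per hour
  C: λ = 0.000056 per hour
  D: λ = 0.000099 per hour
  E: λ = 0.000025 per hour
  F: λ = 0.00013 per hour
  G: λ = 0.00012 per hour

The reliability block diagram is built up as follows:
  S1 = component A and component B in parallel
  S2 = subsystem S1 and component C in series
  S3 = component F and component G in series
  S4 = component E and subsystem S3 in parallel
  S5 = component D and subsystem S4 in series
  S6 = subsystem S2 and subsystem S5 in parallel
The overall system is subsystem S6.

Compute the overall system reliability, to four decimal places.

0.9662

R(A) = exp(−0.000042 × 2500) = 0.900325
R(B) = exp(−0.000047 × 2500) = 0.889141
R(C) = exp(−0.000056 × 2500) = 0.869358
R(D) = exp(−0.000099 × 2500) = 0.780750
R(E) = exp(−0.000025 × 2500) = 0.939413
R(F) = exp(−0.00013 × 2500) = 0.722527
R(G) = exp(−0.00012 × 2500) = 0.740818
Parallel (A and B): 1 − (1 − 0.900325)(1 − 0.889141) = 0.988950
Series ([0.988950] and C): 0.988950 × 0.869358 = 0.859752
Series (F and G): 0.722527 × 0.740818 = 0.535261
Parallel (E and [0.535261]): 1 − (1 − 0.939413)(1 − 0.535261) = 0.971843
Series (D and [0.971843]): 0.780750 × 0.971843 = 0.758766
Parallel ([0.859752] and [0.758766]): 1 − (1 − 0.859752)(1 − 0.758766) = 0.9662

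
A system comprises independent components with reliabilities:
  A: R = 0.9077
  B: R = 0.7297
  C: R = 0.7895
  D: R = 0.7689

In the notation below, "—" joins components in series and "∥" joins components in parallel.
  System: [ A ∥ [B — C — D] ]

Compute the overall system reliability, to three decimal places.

Series (B, C, and D): 0.72970 × 0.78950 × 0.76890 = 0.44296
Parallel (A and [0.44296]): 1 − (1 − 0.90770)(1 − 0.44296) = 0.949

0.949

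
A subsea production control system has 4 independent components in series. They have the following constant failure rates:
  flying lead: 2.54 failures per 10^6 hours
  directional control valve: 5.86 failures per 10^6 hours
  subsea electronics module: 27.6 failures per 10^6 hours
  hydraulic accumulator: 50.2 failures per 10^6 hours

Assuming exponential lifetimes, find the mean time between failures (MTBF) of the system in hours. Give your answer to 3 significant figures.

Series of exponential components: λ_sys = Σ λ_i
λ_sys = 0.00000254 + 0.00000586 + 0.0000276 + 0.0000502 = 8.6200e-05 /h
MTBF = 1 / λ_sys = 11600 h

11600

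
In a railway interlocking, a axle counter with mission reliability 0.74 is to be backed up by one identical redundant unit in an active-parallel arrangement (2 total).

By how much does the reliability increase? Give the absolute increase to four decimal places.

0.1924

R_before = 0.74
R_after = 1 − (1 − 0.74)^2 = 0.9324
ΔR = 0.9324 − 0.74 = 0.1924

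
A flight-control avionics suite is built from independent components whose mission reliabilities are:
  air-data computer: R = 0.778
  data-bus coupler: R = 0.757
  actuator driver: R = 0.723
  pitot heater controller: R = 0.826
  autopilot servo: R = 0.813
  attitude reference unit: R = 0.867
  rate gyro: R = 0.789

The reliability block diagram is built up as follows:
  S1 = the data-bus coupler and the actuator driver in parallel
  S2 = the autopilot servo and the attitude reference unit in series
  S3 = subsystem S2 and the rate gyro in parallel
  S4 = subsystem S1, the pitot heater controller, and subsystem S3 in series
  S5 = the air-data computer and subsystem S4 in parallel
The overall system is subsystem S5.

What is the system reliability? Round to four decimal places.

0.9384

Parallel (data-bus coupler and actuator driver): 1 − (1 − 0.757000)(1 − 0.723000) = 0.932689
Series (autopilot servo and attitude reference unit): 0.813000 × 0.867000 = 0.704871
Parallel ([0.704871] and rate gyro): 1 − (1 − 0.704871)(1 − 0.789000) = 0.937728
Series ([0.932689], pitot heater controller, and [0.937728]): 0.932689 × 0.826000 × 0.937728 = 0.722427
Parallel (air-data computer and [0.722427]): 1 − (1 − 0.778000)(1 − 0.722427) = 0.9384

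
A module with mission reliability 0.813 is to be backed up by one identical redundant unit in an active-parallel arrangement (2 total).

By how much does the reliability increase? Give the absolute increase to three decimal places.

R_before = 0.813
R_after = 1 − (1 − 0.813)^2 = 0.965
ΔR = 0.965 − 0.813 = 0.152

0.152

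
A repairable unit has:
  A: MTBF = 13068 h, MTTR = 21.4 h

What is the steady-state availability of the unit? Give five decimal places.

0.99837

A(A) = MTBF/(MTBF+MTTR) = 13068/(13068+21.4) = 0.99837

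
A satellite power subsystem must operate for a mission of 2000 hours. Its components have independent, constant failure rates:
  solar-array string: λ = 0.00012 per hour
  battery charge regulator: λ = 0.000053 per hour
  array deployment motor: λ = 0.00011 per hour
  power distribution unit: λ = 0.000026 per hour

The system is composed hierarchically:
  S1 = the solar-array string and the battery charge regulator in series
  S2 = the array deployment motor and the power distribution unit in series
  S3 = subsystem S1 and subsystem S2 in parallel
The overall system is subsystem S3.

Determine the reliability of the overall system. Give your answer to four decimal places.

0.9303

R(solar-array string) = exp(−0.00012 × 2000) = 0.786628
R(battery charge regulator) = exp(−0.000053 × 2000) = 0.899425
R(array deployment motor) = exp(−0.00011 × 2000) = 0.802519
R(power distribution unit) = exp(−0.000026 × 2000) = 0.949329
Series (solar-array string and battery charge regulator): 0.786628 × 0.899425 = 0.707513
Series (array deployment motor and power distribution unit): 0.802519 × 0.949329 = 0.761855
Parallel ([0.707513] and [0.761855]): 1 − (1 − 0.707513)(1 − 0.761855) = 0.9303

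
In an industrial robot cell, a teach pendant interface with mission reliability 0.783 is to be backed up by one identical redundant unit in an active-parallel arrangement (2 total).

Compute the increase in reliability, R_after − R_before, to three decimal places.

0.170

R_before = 0.783
R_after = 1 − (1 − 0.783)^2 = 0.953
ΔR = 0.953 − 0.783 = 0.170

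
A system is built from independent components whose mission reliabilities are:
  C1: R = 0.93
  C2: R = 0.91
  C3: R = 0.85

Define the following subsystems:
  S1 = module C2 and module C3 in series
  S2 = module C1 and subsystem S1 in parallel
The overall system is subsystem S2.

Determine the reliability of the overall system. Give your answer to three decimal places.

Series (C2 and C3): 0.91000 × 0.85000 = 0.77350
Parallel (C1 and [0.77350]): 1 − (1 − 0.93000)(1 − 0.77350) = 0.984

0.984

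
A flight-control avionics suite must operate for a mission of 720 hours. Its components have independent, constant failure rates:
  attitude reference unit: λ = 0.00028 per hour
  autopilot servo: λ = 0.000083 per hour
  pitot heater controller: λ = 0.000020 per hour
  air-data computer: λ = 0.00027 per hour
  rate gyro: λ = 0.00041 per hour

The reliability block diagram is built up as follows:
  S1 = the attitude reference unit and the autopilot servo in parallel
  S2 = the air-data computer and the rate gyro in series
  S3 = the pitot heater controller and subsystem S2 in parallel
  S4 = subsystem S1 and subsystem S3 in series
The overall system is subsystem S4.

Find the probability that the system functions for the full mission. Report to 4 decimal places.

0.9839

R(attitude reference unit) = exp(−0.00028 × 720) = 0.817422
R(autopilot servo) = exp(−0.000083 × 720) = 0.941991
R(pitot heater controller) = exp(−0.000020 × 720) = 0.985703
R(air-data computer) = exp(−0.00027 × 720) = 0.823329
R(rate gyro) = exp(−0.00041 × 720) = 0.744383
Parallel (attitude reference unit and autopilot servo): 1 − (1 − 0.817422)(1 − 0.941991) = 0.989409
Series (air-data computer and rate gyro): 0.823329 × 0.744383 = 0.612872
Parallel (pitot heater controller and [0.612872]): 1 − (1 − 0.985703)(1 − 0.612872) = 0.994465
Series ([0.989409] and [0.994465]): 0.989409 × 0.994465 = 0.9839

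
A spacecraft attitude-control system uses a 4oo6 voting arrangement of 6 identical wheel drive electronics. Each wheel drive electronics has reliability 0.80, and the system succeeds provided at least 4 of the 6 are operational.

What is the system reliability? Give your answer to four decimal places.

0.9011

R = Σ_{i=4}^{6} C(6,i) p^i (1−p)^{6−i} with p = 0.80
C(6,4)·0.80^4·0.20^2 = 0.245760
C(6,5)·0.80^5·0.20^1 = 0.393216
C(6,6)·0.80^6·0.20^0 = 0.262144
Sum = 0.9011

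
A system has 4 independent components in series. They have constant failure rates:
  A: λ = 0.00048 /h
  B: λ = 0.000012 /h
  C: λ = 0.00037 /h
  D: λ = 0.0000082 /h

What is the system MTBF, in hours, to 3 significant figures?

Series of exponential components: λ_sys = Σ λ_i
λ_sys = 0.00048 + 0.000012 + 0.00037 + 0.0000082 = 8.7020e-04 /h
MTBF = 1 / λ_sys = 1150 h

1150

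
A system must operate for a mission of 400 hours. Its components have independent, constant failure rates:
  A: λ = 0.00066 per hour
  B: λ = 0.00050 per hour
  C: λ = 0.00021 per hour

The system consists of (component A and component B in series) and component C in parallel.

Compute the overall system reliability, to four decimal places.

R(A) = exp(−0.00066 × 400) = 0.767974
R(B) = exp(−0.00050 × 400) = 0.818731
R(C) = exp(−0.00021 × 400) = 0.919431
Series (A and B): 0.767974 × 0.818731 = 0.628764
Parallel ([0.628764] and C): 1 − (1 − 0.628764)(1 − 0.919431) = 0.9701

0.9701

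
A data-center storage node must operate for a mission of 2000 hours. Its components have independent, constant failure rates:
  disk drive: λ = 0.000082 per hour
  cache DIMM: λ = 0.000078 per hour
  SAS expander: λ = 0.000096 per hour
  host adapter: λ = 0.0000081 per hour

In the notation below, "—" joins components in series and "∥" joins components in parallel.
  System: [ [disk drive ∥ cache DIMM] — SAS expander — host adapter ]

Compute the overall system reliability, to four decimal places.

0.7943

R(disk drive) = exp(−0.000082 × 2000) = 0.848742
R(cache DIMM) = exp(−0.000078 × 2000) = 0.855559
R(SAS expander) = exp(−0.000096 × 2000) = 0.825307
R(host adapter) = exp(−0.0000081 × 2000) = 0.983931
Parallel (disk drive and cache DIMM): 1 − (1 − 0.848742)(1 − 0.855559) = 0.978152
Series ([0.978152], SAS expander, and host adapter): 0.978152 × 0.825307 × 0.983931 = 0.7943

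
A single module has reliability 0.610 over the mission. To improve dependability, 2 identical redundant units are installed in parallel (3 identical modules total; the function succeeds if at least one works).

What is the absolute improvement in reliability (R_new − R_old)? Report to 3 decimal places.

0.331

R_before = 0.610
R_after = 1 − (1 − 0.610)^3 = 0.941
ΔR = 0.941 − 0.610 = 0.331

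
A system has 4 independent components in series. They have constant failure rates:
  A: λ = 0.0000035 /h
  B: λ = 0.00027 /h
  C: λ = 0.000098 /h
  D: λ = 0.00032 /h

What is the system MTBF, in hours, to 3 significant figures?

1450

Series of exponential components: λ_sys = Σ λ_i
λ_sys = 0.0000035 + 0.00027 + 0.000098 + 0.00032 = 6.9150e-04 /h
MTBF = 1 / λ_sys = 1450 h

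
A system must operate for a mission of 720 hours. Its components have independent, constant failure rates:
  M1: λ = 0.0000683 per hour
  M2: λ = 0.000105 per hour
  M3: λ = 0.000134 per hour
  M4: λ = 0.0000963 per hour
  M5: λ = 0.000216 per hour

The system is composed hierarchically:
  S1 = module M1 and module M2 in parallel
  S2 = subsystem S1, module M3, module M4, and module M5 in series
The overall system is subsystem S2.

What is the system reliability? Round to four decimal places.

0.7226

R(M1) = exp(−0.0000683 × 720) = 0.952014
R(M2) = exp(−0.000105 × 720) = 0.927187
R(M3) = exp(−0.000134 × 720) = 0.908028
R(M4) = exp(−0.0000963 × 720) = 0.933013
R(M5) = exp(−0.000216 × 720) = 0.855970
Parallel (M1 and M2): 1 − (1 − 0.952014)(1 − 0.927187) = 0.996506
Series ([0.996506], M3, M4, and M5): 0.996506 × 0.908028 × 0.933013 × 0.855970 = 0.7226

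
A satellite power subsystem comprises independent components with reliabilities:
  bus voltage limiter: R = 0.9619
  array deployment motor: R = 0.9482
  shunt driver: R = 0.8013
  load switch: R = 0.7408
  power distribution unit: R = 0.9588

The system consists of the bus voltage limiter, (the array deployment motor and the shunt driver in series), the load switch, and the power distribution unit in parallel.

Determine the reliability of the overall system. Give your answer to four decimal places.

0.9999

Series (array deployment motor and shunt driver): 0.948200 × 0.801300 = 0.759793
Parallel (bus voltage limiter, [0.759793], load switch, and power distribution unit): 1 − (1 − 0.961900)(1 − 0.759793)(1 − 0.740800)(1 − 0.958800) = 0.9999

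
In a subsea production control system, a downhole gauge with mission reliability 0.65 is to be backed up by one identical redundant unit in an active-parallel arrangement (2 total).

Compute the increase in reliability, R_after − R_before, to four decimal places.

0.2275

R_before = 0.65
R_after = 1 − (1 − 0.65)^2 = 0.8775
ΔR = 0.8775 − 0.65 = 0.2275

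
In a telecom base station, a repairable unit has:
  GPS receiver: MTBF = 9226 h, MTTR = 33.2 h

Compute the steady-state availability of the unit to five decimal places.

0.99641

A(GPS receiver) = MTBF/(MTBF+MTTR) = 9226/(9226+33.2) = 0.99641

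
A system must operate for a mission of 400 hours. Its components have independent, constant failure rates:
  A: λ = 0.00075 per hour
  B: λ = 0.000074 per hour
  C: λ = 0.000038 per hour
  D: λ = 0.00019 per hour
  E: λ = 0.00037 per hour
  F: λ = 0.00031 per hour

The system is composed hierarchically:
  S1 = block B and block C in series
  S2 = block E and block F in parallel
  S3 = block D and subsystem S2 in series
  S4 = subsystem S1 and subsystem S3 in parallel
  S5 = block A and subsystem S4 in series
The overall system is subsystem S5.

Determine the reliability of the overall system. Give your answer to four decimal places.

R(A) = exp(−0.00075 × 400) = 0.740818
R(B) = exp(−0.000074 × 400) = 0.970834
R(C) = exp(−0.000038 × 400) = 0.984915
R(D) = exp(−0.00019 × 400) = 0.926816
R(E) = exp(−0.00037 × 400) = 0.862431
R(F) = exp(−0.00031 × 400) = 0.883380
Series (B and C): 0.970834 × 0.984915 = 0.956189
Parallel (E and F): 1 − (1 − 0.862431)(1 − 0.883380) = 0.983957
Series (D and [0.983957]): 0.926816 × 0.983957 = 0.911947
Parallel ([0.956189] and [0.911947]): 1 − (1 − 0.956189)(1 − 0.911947) = 0.996142
Series (A and [0.996142]): 0.740818 × 0.996142 = 0.7380

0.7380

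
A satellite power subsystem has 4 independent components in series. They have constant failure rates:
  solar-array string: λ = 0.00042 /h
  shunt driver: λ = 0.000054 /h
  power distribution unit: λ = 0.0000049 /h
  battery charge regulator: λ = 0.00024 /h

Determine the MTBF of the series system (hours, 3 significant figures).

Series of exponential components: λ_sys = Σ λ_i
λ_sys = 0.00042 + 0.000054 + 0.0000049 + 0.00024 = 7.1890e-04 /h
MTBF = 1 / λ_sys = 1390 h

1390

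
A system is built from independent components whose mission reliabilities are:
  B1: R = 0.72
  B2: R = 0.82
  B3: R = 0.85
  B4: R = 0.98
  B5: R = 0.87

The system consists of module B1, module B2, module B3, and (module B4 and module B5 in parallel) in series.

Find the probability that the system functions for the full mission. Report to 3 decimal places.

Parallel (B4 and B5): 1 − (1 − 0.98000)(1 − 0.87000) = 0.99740
Series (B1, B2, B3, and [0.99740]): 0.72000 × 0.82000 × 0.85000 × 0.99740 = 0.501

0.501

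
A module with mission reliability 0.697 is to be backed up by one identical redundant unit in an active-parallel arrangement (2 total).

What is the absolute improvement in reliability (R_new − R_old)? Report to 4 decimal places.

R_before = 0.697
R_after = 1 − (1 − 0.697)^2 = 0.9082
ΔR = 0.9082 − 0.697 = 0.2112

0.2112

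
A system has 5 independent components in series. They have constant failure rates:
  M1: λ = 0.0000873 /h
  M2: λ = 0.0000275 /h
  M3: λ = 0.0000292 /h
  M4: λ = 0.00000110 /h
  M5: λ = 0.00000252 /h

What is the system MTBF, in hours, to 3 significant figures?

6770

Series of exponential components: λ_sys = Σ λ_i
λ_sys = 0.0000873 + 0.0000275 + 0.0000292 + 0.00000110 + 0.00000252 = 1.4762e-04 /h
MTBF = 1 / λ_sys = 6770 h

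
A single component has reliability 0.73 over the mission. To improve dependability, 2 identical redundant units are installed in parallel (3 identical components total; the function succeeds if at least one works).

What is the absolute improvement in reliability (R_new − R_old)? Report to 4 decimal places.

R_before = 0.73
R_after = 1 − (1 − 0.73)^3 = 0.9803
ΔR = 0.9803 − 0.73 = 0.2503

0.2503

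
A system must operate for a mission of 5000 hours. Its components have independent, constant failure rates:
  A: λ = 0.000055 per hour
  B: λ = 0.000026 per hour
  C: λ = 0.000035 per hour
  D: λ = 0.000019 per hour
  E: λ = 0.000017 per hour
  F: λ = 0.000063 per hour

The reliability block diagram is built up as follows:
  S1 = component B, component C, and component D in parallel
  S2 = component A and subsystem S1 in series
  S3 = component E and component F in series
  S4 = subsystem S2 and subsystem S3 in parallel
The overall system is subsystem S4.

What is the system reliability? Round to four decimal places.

R(A) = exp(−0.000055 × 5000) = 0.759572
R(B) = exp(−0.000026 × 5000) = 0.878095
R(C) = exp(−0.000035 × 5000) = 0.839457
R(D) = exp(−0.000019 × 5000) = 0.909373
R(E) = exp(−0.000017 × 5000) = 0.918512
R(F) = exp(−0.000063 × 5000) = 0.729789
Parallel (B, C, and D): 1 − (1 − 0.878095)(1 − 0.839457)(1 − 0.909373) = 0.998226
Series (A and [0.998226]): 0.759572 × 0.998226 = 0.758225
Series (E and F): 0.918512 × 0.729789 = 0.670320
Parallel ([0.758225] and [0.670320]): 1 − (1 − 0.758225)(1 − 0.670320) = 0.9203

0.9203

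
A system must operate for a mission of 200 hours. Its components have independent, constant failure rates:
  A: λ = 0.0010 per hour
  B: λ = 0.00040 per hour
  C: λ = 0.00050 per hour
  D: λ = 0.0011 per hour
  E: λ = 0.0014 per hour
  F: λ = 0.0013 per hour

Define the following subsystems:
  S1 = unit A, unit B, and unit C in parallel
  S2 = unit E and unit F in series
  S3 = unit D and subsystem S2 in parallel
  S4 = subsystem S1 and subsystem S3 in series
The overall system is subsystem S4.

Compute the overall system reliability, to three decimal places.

0.916

R(A) = exp(−0.0010 × 200) = 0.81873
R(B) = exp(−0.00040 × 200) = 0.92312
R(C) = exp(−0.00050 × 200) = 0.90484
R(D) = exp(−0.0011 × 200) = 0.80252
R(E) = exp(−0.0014 × 200) = 0.75578
R(F) = exp(−0.0013 × 200) = 0.77105
Parallel (A, B, and C): 1 − (1 − 0.81873)(1 − 0.92312)(1 − 0.90484) = 0.99867
Series (E and F): 0.75578 × 0.77105 = 0.58274
Parallel (D and [0.58274]): 1 − (1 − 0.80252)(1 − 0.58274) = 0.91760
Series ([0.99867] and [0.91760]): 0.99867 × 0.91760 = 0.916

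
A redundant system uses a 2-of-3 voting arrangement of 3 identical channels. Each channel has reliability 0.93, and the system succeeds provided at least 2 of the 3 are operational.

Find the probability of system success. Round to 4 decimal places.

R = Σ_{i=2}^{3} C(3,i) p^i (1−p)^{3−i} with p = 0.93
C(3,2)·0.93^2·0.07^1 = 0.181629
C(3,3)·0.93^3·0.07^0 = 0.804357
Sum = 0.9860

0.9860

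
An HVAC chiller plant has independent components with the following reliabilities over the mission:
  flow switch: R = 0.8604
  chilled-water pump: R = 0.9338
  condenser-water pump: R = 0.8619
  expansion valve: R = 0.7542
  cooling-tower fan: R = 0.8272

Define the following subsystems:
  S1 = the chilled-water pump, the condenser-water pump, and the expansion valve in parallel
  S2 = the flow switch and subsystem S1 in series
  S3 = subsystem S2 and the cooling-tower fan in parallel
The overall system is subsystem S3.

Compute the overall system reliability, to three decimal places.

Parallel (chilled-water pump, condenser-water pump, and expansion valve): 1 − (1 − 0.93380)(1 − 0.86190)(1 − 0.75420) = 0.99775
Series (flow switch and [0.99775]): 0.86040 × 0.99775 = 0.85846
Parallel ([0.85846] and cooling-tower fan): 1 − (1 − 0.85846)(1 − 0.82720) = 0.976

0.976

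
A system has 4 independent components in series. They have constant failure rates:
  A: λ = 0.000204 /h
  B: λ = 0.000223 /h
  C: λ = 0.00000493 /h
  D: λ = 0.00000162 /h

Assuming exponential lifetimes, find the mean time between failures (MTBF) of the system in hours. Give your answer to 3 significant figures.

2310

Series of exponential components: λ_sys = Σ λ_i
λ_sys = 0.000204 + 0.000223 + 0.00000493 + 0.00000162 = 4.3355e-04 /h
MTBF = 1 / λ_sys = 2310 h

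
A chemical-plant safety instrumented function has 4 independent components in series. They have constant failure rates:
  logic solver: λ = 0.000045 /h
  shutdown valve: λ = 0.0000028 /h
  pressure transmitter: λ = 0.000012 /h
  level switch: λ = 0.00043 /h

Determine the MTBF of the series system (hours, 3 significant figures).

Series of exponential components: λ_sys = Σ λ_i
λ_sys = 0.000045 + 0.0000028 + 0.000012 + 0.00043 = 4.8980e-04 /h
MTBF = 1 / λ_sys = 2040 h

2040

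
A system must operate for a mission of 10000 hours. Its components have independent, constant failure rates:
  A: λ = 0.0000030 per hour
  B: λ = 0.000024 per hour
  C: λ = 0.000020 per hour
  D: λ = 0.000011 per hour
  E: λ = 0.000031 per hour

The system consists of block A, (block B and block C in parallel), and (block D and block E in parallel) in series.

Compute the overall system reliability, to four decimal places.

0.9070

R(A) = exp(−0.0000030 × 10000) = 0.970446
R(B) = exp(−0.000024 × 10000) = 0.786628
R(C) = exp(−0.000020 × 10000) = 0.818731
R(D) = exp(−0.000011 × 10000) = 0.895834
R(E) = exp(−0.000031 × 10000) = 0.733447
Parallel (B and C): 1 − (1 − 0.786628)(1 − 0.818731) = 0.961322
Parallel (D and E): 1 − (1 − 0.895834)(1 − 0.733447) = 0.972234
Series (A, [0.961322], and [0.972234]): 0.970446 × 0.961322 × 0.972234 = 0.9070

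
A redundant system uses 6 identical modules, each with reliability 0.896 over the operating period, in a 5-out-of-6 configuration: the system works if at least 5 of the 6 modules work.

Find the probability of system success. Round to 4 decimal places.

R = Σ_{i=5}^{6} C(6,i) p^i (1−p)^{6−i} with p = 0.896
C(6,5)·0.896^5·0.104^1 = 0.360350
C(6,6)·0.896^6·0.104^0 = 0.517426
Sum = 0.8778

0.8778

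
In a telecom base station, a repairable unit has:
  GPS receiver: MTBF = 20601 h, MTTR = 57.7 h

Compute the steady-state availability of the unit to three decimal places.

0.997

A(GPS receiver) = MTBF/(MTBF+MTTR) = 20601/(20601+57.7) = 0.997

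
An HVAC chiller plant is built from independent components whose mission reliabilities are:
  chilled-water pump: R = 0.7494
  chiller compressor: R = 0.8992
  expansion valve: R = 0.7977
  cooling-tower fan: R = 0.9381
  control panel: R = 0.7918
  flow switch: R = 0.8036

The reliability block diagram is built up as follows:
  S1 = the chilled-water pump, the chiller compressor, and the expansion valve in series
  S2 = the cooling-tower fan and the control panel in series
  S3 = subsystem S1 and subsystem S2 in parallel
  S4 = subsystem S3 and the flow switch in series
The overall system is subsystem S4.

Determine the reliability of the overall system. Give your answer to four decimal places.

0.7080

Series (chilled-water pump, chiller compressor, and expansion valve): 0.749400 × 0.899200 × 0.797700 = 0.537539
Series (cooling-tower fan and control panel): 0.938100 × 0.791800 = 0.742788
Parallel ([0.537539] and [0.742788]): 1 − (1 − 0.537539)(1 − 0.742788) = 0.881049
Series ([0.881049] and flow switch): 0.881049 × 0.803600 = 0.7080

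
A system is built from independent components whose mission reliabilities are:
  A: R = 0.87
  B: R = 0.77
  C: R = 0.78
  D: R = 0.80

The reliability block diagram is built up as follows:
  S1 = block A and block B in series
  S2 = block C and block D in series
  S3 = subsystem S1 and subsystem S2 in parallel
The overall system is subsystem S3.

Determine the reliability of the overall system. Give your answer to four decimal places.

0.8759

Series (A and B): 0.870000 × 0.770000 = 0.669900
Series (C and D): 0.780000 × 0.800000 = 0.624000
Parallel ([0.669900] and [0.624000]): 1 − (1 − 0.669900)(1 − 0.624000) = 0.8759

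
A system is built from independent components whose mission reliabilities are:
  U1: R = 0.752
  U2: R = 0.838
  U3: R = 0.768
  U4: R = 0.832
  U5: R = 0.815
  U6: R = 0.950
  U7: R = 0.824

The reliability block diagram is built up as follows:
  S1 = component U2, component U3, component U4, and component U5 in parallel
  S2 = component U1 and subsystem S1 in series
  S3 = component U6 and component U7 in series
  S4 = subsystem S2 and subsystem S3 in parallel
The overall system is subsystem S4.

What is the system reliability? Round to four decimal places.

0.9459

Parallel (U2, U3, U4, and U5): 1 − (1 − 0.838000)(1 − 0.768000)(1 − 0.832000)(1 − 0.815000) = 0.998832
Series (U1 and [0.998832]): 0.752000 × 0.998832 = 0.751122
Series (U6 and U7): 0.950000 × 0.824000 = 0.782800
Parallel ([0.751122] and [0.782800]): 1 − (1 − 0.751122)(1 − 0.782800) = 0.9459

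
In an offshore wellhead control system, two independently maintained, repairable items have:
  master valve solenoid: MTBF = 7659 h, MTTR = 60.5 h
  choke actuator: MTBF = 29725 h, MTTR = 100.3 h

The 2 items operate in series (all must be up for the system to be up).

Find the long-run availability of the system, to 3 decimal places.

0.989

A(master valve solenoid) = MTBF/(MTBF+MTTR) = 7659/(7659+60.5) = 0.992163
A(choke actuator) = MTBF/(MTBF+MTTR) = 29725/(29725+100.3) = 0.996637
Series availability: 0.992163 × 0.996637 = 0.989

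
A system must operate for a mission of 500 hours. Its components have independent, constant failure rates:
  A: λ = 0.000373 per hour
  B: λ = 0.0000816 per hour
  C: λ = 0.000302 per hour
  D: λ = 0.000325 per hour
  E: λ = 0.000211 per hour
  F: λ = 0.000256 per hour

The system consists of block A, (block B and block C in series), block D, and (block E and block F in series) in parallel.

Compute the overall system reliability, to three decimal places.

0.999

R(A) = exp(−0.000373 × 500) = 0.82986
R(B) = exp(−0.0000816 × 500) = 0.96002
R(C) = exp(−0.000302 × 500) = 0.85985
R(D) = exp(−0.000325 × 500) = 0.85002
R(E) = exp(−0.000211 × 500) = 0.89987
R(F) = exp(−0.000256 × 500) = 0.87985
Series (B and C): 0.96002 × 0.85985 = 0.82547
Series (E and F): 0.89987 × 0.87985 = 0.79175
Parallel (A, [0.82547], D, and [0.79175]): 1 − (1 − 0.82986)(1 − 0.82547)(1 − 0.85002)(1 − 0.79175) = 0.999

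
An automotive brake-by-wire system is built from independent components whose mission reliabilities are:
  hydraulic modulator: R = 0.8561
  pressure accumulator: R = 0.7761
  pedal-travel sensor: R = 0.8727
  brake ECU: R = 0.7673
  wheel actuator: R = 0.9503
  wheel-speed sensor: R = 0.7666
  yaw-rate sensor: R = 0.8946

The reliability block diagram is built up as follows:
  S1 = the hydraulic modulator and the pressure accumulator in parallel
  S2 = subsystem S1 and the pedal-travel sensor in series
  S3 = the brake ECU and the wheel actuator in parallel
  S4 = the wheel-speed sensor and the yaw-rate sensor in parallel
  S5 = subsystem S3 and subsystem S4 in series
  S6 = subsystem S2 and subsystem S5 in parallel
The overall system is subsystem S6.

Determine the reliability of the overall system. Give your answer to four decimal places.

Parallel (hydraulic modulator and pressure accumulator): 1 − (1 − 0.856100)(1 − 0.776100) = 0.967781
Series ([0.967781] and pedal-travel sensor): 0.967781 × 0.872700 = 0.844582
Parallel (brake ECU and wheel actuator): 1 − (1 − 0.767300)(1 − 0.950300) = 0.988435
Parallel (wheel-speed sensor and yaw-rate sensor): 1 − (1 − 0.766600)(1 − 0.894600) = 0.975400
Series ([0.988435] and [0.975400]): 0.988435 × 0.975400 = 0.964119
Parallel ([0.844582] and [0.964119]): 1 − (1 − 0.844582)(1 − 0.964119) = 0.9944

0.9944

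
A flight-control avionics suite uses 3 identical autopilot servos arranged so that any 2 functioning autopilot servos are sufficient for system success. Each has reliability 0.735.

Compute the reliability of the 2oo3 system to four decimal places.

0.8265

R = Σ_{i=2}^{3} C(3,i) p^i (1−p)^{3−i} with p = 0.735
C(3,2)·0.735^2·0.265^1 = 0.429479
C(3,3)·0.735^3·0.265^0 = 0.397065
Sum = 0.8265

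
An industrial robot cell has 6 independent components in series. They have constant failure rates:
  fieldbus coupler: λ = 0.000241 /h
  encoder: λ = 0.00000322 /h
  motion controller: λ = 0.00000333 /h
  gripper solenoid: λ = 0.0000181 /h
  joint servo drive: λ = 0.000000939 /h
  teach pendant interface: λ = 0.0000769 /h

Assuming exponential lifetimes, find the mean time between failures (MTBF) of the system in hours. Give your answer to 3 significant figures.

2910

Series of exponential components: λ_sys = Σ λ_i
λ_sys = 0.000241 + 0.00000322 + 0.00000333 + 0.0000181 + 0.000000939 + 0.0000769 = 3.4349e-04 /h
MTBF = 1 / λ_sys = 2910 h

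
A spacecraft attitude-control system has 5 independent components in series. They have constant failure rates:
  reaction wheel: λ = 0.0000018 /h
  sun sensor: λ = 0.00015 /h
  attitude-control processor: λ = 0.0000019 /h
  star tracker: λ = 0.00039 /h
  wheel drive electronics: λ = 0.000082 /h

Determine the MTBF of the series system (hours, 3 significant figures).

1600

Series of exponential components: λ_sys = Σ λ_i
λ_sys = 0.0000018 + 0.00015 + 0.0000019 + 0.00039 + 0.000082 = 6.2570e-04 /h
MTBF = 1 / λ_sys = 1600 h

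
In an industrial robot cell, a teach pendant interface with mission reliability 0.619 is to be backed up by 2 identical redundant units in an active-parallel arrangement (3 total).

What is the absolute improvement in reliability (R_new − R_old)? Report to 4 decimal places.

R_before = 0.619
R_after = 1 − (1 − 0.619)^3 = 0.9447
ΔR = 0.9447 − 0.619 = 0.3257

0.3257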